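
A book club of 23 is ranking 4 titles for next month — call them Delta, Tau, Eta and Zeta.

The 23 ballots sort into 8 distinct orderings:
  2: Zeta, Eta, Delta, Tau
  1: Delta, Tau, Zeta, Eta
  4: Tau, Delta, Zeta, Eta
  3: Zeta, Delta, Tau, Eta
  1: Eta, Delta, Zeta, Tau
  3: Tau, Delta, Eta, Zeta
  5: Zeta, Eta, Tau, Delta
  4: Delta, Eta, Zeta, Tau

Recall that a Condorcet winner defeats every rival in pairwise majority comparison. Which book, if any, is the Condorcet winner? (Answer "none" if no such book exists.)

Head-to-head results (23 members):
Delta vs Tau: Delta preferred on 2+1+3+1+4 = 11 ballots; Tau wins 12–11.
Delta vs Eta: Delta is ranked higher on 1+4+3+3+4 = 15 ballots, Eta on 8. Delta wins 15–8.
Delta vs Zeta: Delta preferred on 1+4+1+3+4 = 13 ballots; Delta wins 13–10.
Tau vs Eta: Tau preferred on 1+4+3+3 = 11 ballots; Eta wins 12–11.
Tau vs Zeta: 8 to 15, Zeta.
Eta vs Zeta: 1+3+4 = 8 for Eta, 15 for Zeta — Zeta by 15–8.
No book is unbeaten: Delta loses to Tau; Tau loses to Eta; Eta loses to Delta; Zeta loses to Delta. In particular Delta > Eta > Tau > Delta is a majority cycle — no Condorcet winner exists.

none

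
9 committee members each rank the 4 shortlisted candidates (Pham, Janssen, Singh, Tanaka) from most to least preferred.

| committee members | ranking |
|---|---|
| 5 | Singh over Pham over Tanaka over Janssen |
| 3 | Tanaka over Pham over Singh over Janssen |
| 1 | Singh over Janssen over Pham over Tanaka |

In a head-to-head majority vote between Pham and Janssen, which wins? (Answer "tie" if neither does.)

Pham

Ballots ranking Pham above Janssen: 5 + 3 = 8.
Ballots ranking Janssen above Pham: 9 − 8 = 1.
Pham wins the head-to-head 8–1.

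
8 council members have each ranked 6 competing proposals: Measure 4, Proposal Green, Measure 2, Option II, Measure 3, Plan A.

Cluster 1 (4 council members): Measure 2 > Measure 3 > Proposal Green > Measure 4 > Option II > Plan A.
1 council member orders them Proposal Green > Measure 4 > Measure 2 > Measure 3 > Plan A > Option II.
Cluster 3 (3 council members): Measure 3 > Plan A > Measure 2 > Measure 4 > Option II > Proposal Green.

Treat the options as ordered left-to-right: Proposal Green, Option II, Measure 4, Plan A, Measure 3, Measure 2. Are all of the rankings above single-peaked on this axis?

no

Axis positions: Proposal Green=1, Option II=2, Measure 4=3, Plan A=4, Measure 3=5, Measure 2=6.
Cluster 1: ranking walks positions 6-5-1-3-2-4; Proposal Green is ranked above Plan A even though Plan A lies between Proposal Green and the peak Measure 2 on the axis — preferences dip and rise again. Not single-peaked.
Cluster 2: ranking walks positions 1-3-6-5-4-2; Measure 4 is ranked above Option II even though Option II lies between Measure 4 and the peak Proposal Green on the axis — preferences dip and rise again. Not single-peaked.
Cluster 3 (peak Measure 3 at position 5): ranking walks positions 5-4-6-3-2-1, expanding outward from the peak — single-peaked.
Cluster 1 violates single-peakedness, so the profile is not single-peaked on this axis.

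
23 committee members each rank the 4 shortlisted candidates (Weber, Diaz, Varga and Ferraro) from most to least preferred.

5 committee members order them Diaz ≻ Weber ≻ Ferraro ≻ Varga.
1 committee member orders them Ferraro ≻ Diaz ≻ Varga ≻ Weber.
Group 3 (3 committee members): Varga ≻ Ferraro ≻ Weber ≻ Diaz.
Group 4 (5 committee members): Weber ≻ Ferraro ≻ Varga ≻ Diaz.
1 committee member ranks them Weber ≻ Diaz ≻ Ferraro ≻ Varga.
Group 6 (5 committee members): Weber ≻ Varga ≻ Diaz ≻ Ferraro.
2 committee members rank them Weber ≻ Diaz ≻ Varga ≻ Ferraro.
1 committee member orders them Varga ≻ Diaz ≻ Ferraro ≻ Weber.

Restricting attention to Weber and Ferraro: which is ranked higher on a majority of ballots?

Ballots ranking Weber above Ferraro: 5 + 5 + 1 + 5 + 2 = 18.
Ballots ranking Ferraro above Weber: 23 − 18 = 5.
Weber wins the head-to-head 18–5.

Weber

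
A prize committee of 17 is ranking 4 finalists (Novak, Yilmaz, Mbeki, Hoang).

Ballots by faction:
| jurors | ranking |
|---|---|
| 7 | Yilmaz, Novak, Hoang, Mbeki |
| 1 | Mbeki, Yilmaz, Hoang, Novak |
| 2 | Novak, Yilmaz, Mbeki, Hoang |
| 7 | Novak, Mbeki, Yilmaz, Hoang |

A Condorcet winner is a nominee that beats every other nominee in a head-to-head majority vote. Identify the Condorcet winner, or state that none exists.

Head-to-head results (17 jurors):
Novak vs Yilmaz: Novak, 9–8.
Novak vs Mbeki: Novak wins 16–1.
Novak–Hoang: Novak 16–1.
Yilmaz vs Mbeki: Yilmaz wins 9–8.
Yilmaz vs Hoang: Yilmaz wins 17–0.
Mbeki–Hoang: Mbeki 10–7.
Only Novak has no losses; Novak is the Condorcet winner.

Novak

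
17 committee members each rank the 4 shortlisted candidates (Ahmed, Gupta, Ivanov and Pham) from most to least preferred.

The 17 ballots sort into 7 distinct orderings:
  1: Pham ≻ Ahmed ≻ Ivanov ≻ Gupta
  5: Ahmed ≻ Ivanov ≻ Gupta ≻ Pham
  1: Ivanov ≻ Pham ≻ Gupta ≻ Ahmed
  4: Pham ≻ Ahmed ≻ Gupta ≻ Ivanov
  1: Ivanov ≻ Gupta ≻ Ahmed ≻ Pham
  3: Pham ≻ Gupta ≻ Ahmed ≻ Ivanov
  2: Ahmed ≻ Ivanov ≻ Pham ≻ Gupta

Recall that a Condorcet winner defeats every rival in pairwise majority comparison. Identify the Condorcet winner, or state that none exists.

none

Check each pair by majority over 17 ballots:
Ahmed vs Gupta: Ahmed preferred on 1+5+4+2 = 12 ballots; Ahmed wins 12–5.
Ahmed vs Ivanov: 15 to 2, Ahmed.
Ahmed vs Pham: Ahmed is ranked higher on 5+1+2 = 8 ballots, Pham on 9. Pham wins 9–8.
Gupta vs Ivanov: Gupta preferred on 4+3 = 7 ballots; Ivanov wins 10–7.
Gupta vs Pham: 5+1 = 6 for Gupta, 11 for Pham — Pham by 11–6.
Ivanov vs Pham: Ivanov is ranked higher on 5+1+1+2 = 9 ballots, Pham on 8. Ivanov wins 9–8.
Every candidate loses at least once (Ahmed loses to Pham; Gupta loses to Ahmed; Ivanov loses to Ahmed; Pham loses to Ivanov). The majority relation contains the cycle Ahmed beats Ivanov beats Pham beats Ahmed, so there is no Condorcet winner.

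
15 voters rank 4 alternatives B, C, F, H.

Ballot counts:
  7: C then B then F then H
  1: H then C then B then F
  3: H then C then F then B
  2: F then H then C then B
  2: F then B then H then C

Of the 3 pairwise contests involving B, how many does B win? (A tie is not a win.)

2

B against each rival (15 voters):
B vs C: C, 13–2.
B vs F: B is ranked higher on 7+1 = 8 ballots, F on 7. B wins 8–7.
B vs H: 7+2 = 9 for B, 6 for H — B by 9–6.
B beats F, H; loses to C — 2 pairwise wins.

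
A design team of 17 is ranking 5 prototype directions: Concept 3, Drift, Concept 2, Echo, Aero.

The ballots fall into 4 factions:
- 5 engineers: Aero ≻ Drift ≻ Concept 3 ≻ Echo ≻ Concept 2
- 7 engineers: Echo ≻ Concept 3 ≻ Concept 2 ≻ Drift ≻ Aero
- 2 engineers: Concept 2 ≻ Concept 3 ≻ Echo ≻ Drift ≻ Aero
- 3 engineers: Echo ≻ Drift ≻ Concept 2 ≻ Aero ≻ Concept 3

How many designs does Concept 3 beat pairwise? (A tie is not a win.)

3

Concept 3 against each rival (17 engineers):
Concept 3 vs Drift: Concept 3, 9–8.
Concept 3 vs Concept 2: Concept 3 wins 12–5.
Concept 3 vs Echo: Echo wins 10–7.
Concept 3–Aero: Concept 3 9–8.
Concept 3 beats Drift, Concept 2, Aero; loses to Echo — 3 pairwise wins.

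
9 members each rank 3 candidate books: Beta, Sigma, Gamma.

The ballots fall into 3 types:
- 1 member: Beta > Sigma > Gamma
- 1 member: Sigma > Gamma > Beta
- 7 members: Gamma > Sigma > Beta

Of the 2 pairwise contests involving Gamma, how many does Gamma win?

Gamma against each rival (9 members):
Gamma–Beta: Gamma 8–1.
Gamma vs Sigma: Gamma, 7–2.
Gamma beats Beta, Sigma — 2 pairwise wins.

2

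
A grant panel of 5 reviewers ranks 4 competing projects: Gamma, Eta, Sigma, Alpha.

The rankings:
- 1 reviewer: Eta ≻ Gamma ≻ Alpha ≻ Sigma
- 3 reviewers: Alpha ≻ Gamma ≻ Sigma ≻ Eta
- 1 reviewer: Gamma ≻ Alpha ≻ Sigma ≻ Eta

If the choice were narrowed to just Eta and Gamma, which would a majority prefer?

Gamma

Ballots ranking Eta above Gamma: 1.
Ballots ranking Gamma above Eta: 5 − 1 = 4.
Gamma wins the head-to-head 4–1.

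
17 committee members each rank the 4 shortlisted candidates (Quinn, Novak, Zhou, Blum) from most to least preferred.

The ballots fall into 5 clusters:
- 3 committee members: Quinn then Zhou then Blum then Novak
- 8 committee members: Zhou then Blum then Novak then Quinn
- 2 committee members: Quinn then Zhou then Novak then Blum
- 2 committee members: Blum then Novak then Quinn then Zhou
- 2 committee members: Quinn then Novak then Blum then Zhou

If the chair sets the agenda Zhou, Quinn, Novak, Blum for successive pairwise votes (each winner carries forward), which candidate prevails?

Blum

Round 1: Zhou vs Quinn — 8–9, Quinn advances.
Round 2: Quinn vs Novak — 7–10, Novak advances.
Round 3: Novak vs Blum — 4–13, Blum advances.
Blum survives the agenda.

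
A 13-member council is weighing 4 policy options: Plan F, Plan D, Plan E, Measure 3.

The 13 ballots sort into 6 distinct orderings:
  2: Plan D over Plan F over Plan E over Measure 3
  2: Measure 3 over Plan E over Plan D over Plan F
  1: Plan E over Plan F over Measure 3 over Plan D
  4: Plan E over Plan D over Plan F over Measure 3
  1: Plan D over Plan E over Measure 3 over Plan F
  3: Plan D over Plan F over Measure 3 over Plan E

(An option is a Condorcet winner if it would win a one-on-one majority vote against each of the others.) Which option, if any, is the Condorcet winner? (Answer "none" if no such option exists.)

Plan E

Pairwise majorities:
Plan F vs Plan D: 1 to 12, Plan D.
Plan F vs Plan E: Plan E, 8–5.
Plan F vs Measure 3: Plan F preferred on 2+1+4+3 = 10 ballots; Plan F wins 10–3.
Plan D–Plan E: Plan E 7–6.
Plan D vs Measure 3: Plan D, 10–3.
Plan E vs Measure 3: Plan E, 8–5.
Plan E wins every pairwise contest, so Plan E is the Condorcet winner.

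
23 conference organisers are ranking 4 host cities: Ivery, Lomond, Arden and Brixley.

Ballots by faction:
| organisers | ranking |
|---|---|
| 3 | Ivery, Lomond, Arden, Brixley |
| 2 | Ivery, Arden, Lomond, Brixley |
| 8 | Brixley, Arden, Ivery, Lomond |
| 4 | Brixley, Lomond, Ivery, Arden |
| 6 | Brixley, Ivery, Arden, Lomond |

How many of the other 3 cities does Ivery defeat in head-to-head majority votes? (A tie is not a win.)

2

Ivery against each rival (23 organisers):
Ivery–Lomond: Ivery 19–4.
Ivery vs Arden: Ivery preferred on 3+2+4+6 = 15 ballots; Ivery wins 15–8.
Ivery vs Brixley: Ivery preferred on 3+2 = 5 ballots; Brixley wins 18–5.
Ivery beats Lomond, Arden; loses to Brixley — 2 pairwise wins.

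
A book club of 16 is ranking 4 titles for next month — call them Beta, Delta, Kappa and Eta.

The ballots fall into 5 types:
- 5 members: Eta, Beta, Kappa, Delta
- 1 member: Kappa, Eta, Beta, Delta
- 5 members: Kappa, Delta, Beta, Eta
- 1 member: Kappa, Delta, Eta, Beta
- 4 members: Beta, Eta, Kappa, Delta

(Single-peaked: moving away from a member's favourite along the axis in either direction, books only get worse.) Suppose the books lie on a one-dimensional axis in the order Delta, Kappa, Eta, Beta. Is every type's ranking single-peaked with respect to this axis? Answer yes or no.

no

Axis positions: Delta=1, Kappa=2, Eta=3, Beta=4.
Type 1 (peak Eta at position 3): ranking walks positions 3-4-2-1, expanding outward from the peak — single-peaked.
Type 2 (peak Kappa at position 2): ranking walks positions 2-3-4-1, expanding outward from the peak — single-peaked.
Type 3: ranking walks positions 2-1-4-3; Beta is ranked above Eta even though Eta lies between Beta and the peak Kappa on the axis — preferences dip and rise again. Not single-peaked.
Type 4 (peak Kappa at position 2): ranking walks positions 2-1-3-4, expanding outward from the peak — single-peaked.
Type 5 (peak Beta at position 4): ranking walks positions 4-3-2-1, expanding outward from the peak — single-peaked.
Type 3 violates single-peakedness, so the profile is not single-peaked on this axis.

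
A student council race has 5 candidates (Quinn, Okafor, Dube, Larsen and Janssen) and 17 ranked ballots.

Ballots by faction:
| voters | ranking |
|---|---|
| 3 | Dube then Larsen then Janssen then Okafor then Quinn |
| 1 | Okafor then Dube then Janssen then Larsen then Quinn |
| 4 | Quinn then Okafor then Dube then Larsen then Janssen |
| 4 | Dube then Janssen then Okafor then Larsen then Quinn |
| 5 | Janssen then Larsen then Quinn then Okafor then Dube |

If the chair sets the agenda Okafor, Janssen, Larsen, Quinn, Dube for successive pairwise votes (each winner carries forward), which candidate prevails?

Round 1: Okafor vs Janssen — 5–12, Janssen advances.
Round 2: Janssen vs Larsen — 10–7, Janssen advances.
Round 3: Janssen vs Quinn — 13–4, Janssen advances.
Round 4: Janssen vs Dube — 5–12, Dube advances.
The agenda winner is Dube.

Dube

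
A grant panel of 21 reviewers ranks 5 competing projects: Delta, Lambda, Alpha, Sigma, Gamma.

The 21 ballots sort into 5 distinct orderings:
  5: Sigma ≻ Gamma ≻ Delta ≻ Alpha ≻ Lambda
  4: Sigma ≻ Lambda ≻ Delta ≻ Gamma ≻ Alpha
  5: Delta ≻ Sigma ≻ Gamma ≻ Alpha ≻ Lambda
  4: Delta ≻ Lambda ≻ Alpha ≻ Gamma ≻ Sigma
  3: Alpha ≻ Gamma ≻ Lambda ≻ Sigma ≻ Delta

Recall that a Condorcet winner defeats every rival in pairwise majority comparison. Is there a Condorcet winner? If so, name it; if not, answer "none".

Sigma

Check each pair by majority over 21 ballots:
Delta vs Lambda: Delta preferred on 5+5+4 = 14 ballots; Delta wins 14–7.
Delta vs Alpha: 5+4+5+4 = 18 for Delta, 3 for Alpha — Delta by 18–3.
Delta vs Sigma: 5+4 = 9 for Delta, 12 for Sigma — Sigma by 12–9.
Delta vs Gamma: 4+5+4 = 13 for Delta, 8 for Gamma — Delta by 13–8.
Lambda vs Alpha: 8 to 13, Alpha.
Lambda vs Sigma: 7 to 14, Sigma.
Lambda vs Gamma: 4+4 = 8 for Lambda, 13 for Gamma — Gamma by 13–8.
Alpha vs Sigma: Alpha preferred on 4+3 = 7 ballots; Sigma wins 14–7.
Alpha vs Gamma: Alpha preferred on 4+3 = 7 ballots; Gamma wins 14–7.
Sigma vs Gamma: Sigma preferred on 5+4+5 = 14 ballots; Sigma wins 14–7.
Sigma wins every pairwise contest, so Sigma is the Condorcet winner.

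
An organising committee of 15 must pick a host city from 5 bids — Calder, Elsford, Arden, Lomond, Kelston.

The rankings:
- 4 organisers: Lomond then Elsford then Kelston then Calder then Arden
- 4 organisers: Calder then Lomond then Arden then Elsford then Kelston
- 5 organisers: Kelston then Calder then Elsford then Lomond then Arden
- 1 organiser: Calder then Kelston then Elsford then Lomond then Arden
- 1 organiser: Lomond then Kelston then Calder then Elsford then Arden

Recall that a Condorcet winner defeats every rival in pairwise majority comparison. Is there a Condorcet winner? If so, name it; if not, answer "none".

none

Check each pair by majority over 15 ballots:
Calder vs Elsford: Calder wins 11–4.
Calder–Arden: Calder 15–0.
Calder vs Lomond: Calder, 10–5.
Calder vs Kelston: Calder preferred on 4+1 = 5 ballots; Kelston wins 10–5.
Elsford vs Arden: Elsford wins 11–4.
Elsford vs Lomond: 6 to 9, Lomond.
Elsford–Kelston: Elsford 8–7.
Arden vs Lomond: 0 for Arden, 15 for Lomond — Lomond by 15–0.
Arden vs Kelston: Kelston, 11–4.
Lomond vs Kelston: 9 to 6, Lomond.
No city is unbeaten: Calder loses to Kelston; Elsford loses to Calder; Arden loses to Calder; Lomond loses to Calder; Kelston loses to Elsford. In particular Calder → Elsford → Kelston → Calder is a majority cycle — no Condorcet winner exists.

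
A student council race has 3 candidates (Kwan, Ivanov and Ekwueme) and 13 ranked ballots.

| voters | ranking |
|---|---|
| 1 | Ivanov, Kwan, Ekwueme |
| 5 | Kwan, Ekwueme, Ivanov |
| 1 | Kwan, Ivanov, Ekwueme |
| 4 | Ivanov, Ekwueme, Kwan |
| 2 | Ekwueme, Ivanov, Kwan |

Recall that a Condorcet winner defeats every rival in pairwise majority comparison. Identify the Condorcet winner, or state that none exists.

none

Pairwise majorities:
Kwan vs Ivanov: Ivanov, 7–6.
Kwan–Ekwueme: Kwan 7–6.
Ivanov vs Ekwueme: Ekwueme wins 7–6.
Every candidate loses at least once (Kwan loses to Ivanov; Ivanov loses to Ekwueme; Ekwueme loses to Kwan). The majority relation contains the cycle Kwan → Ekwueme → Ivanov → Kwan, so there is no Condorcet winner.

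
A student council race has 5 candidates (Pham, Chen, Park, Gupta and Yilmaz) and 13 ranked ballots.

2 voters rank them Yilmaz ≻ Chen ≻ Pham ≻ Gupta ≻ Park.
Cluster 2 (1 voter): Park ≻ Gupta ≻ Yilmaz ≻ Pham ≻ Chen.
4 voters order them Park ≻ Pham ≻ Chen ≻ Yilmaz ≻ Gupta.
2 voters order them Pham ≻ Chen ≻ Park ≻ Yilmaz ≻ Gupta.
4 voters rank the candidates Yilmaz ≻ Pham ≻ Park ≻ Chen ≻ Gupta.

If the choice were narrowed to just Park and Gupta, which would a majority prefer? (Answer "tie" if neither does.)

Ballots ranking Park above Gupta: 1 + 4 + 2 + 4 = 11.
Ballots ranking Gupta above Park: 13 − 11 = 2.
Park wins the head-to-head 11–2.

Park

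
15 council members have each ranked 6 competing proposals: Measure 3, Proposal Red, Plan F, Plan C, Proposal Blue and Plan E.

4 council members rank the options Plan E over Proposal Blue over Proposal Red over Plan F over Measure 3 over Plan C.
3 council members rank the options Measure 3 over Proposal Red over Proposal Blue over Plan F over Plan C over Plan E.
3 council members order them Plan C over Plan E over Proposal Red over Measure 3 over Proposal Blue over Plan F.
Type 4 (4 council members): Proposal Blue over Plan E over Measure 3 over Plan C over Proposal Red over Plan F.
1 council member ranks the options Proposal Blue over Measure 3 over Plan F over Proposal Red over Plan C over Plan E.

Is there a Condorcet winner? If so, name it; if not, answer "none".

Head-to-head results (15 council members):
Measure 3–Proposal Red: Measure 3 8–7.
Measure 3 vs Plan F: Measure 3 wins 11–4.
Measure 3 vs Plan C: Measure 3 wins 12–3.
Measure 3 vs Proposal Blue: Proposal Blue, 9–6.
Measure 3 vs Plan E: Plan E wins 11–4.
Proposal Red vs Plan F: Proposal Red wins 14–1.
Proposal Red vs Plan C: Proposal Red wins 8–7.
Proposal Red vs Proposal Blue: Proposal Blue, 9–6.
Proposal Red vs Plan E: Plan E, 11–4.
Plan F vs Plan C: Plan F wins 8–7.
Plan F vs Proposal Blue: Proposal Blue, 15–0.
Plan F vs Plan E: Plan E, 11–4.
Plan C vs Proposal Blue: Proposal Blue, 12–3.
Plan C–Plan E: Plan E 8–7.
Proposal Blue vs Plan E: Proposal Blue, 8–7.
Proposal Blue defeats every rival head-to-head and is the Condorcet winner.

Proposal Blue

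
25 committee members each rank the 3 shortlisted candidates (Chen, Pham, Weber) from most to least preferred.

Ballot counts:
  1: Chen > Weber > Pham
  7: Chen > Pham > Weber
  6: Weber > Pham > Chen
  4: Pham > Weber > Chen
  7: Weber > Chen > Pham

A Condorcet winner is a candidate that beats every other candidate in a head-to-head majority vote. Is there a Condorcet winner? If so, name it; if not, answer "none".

Weber

Pairwise majorities:
Chen vs Pham: Chen, 15–10.
Chen vs Weber: Weber wins 17–8.
Pham vs Weber: 11 to 14, Weber.
Weber beats each of Chen, Pham — Weber is the Condorcet winner.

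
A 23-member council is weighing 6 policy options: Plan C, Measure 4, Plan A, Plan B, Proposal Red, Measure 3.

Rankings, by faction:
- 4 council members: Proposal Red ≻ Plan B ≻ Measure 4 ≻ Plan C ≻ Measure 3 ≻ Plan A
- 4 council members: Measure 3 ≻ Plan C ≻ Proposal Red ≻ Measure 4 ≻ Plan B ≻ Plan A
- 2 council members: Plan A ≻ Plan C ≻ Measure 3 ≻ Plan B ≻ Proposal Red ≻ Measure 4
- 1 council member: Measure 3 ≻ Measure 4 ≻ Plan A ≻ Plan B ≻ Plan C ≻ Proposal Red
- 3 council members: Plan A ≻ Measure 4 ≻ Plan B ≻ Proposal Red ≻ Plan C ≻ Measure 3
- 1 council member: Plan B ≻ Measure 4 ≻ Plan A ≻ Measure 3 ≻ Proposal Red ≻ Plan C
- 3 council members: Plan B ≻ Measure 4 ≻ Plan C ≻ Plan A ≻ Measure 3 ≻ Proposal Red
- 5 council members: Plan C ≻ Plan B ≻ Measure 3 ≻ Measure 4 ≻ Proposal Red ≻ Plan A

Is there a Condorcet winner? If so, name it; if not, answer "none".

Head-to-head results (23 council members):
Plan C vs Measure 4: Measure 4 wins 12–11.
Plan C vs Plan A: Plan C wins 16–7.
Plan C vs Plan B: Plan B wins 12–11.
Plan C vs Proposal Red: Plan C wins 15–8.
Plan C vs Measure 3: Plan C, 17–6.
Measure 4 vs Plan A: Measure 4, 18–5.
Measure 4–Plan B: Plan B 15–8.
Measure 4 vs Proposal Red: Measure 4, 13–10.
Measure 4 vs Measure 3: Measure 3 wins 12–11.
Plan A vs Plan B: Plan B wins 17–6.
Plan A vs Proposal Red: Proposal Red wins 13–10.
Plan A vs Measure 3: Measure 3, 14–9.
Plan B vs Proposal Red: Plan B wins 15–8.
Plan B vs Measure 3: Plan B wins 16–7.
Proposal Red–Measure 3: Measure 3 16–7.
Plan B defeats every rival head-to-head and is the Condorcet winner.

Plan B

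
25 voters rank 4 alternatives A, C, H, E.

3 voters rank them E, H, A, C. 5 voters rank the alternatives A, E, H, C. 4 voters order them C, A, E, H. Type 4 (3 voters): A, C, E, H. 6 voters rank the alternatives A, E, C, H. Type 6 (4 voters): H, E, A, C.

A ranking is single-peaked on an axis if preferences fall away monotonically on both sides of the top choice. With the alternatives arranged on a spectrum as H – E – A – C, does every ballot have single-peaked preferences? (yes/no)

yes

Axis positions: H=1, E=2, A=3, C=4.
Type 1 (peak E at position 2): ranking walks positions 2-1-3-4, expanding outward from the peak — single-peaked.
Type 2 (peak A at position 3): ranking walks positions 3-2-1-4, expanding outward from the peak — single-peaked.
Type 3 (peak C at position 4): ranking walks positions 4-3-2-1, expanding outward from the peak — single-peaked.
Type 4 (peak A at position 3): ranking walks positions 3-4-2-1, expanding outward from the peak — single-peaked.
Type 5 (peak A at position 3): ranking walks positions 3-2-4-1, expanding outward from the peak — single-peaked.
Type 6 (peak H at position 1): ranking walks positions 1-2-3-4, expanding outward from the peak — single-peaked.
Every ranking is single-peaked on this axis.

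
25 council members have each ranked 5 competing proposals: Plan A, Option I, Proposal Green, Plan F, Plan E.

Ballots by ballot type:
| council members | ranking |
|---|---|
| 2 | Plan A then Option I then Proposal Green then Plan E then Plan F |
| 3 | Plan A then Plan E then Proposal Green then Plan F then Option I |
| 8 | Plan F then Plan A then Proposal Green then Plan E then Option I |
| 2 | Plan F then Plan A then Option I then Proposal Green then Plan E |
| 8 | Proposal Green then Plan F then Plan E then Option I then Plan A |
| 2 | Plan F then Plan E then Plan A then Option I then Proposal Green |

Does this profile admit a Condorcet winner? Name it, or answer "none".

Head-to-head results (25 council members):
Plan A vs Option I: Plan A preferred on 2+3+8+2+2 = 17 ballots; Plan A wins 17–8.
Plan A vs Proposal Green: Plan A preferred on 2+3+8+2+2 = 17 ballots; Plan A wins 17–8.
Plan A vs Plan F: Plan A is ranked higher on 2+3 = 5 ballots, Plan F on 20. Plan F wins 20–5.
Plan A vs Plan E: Plan A is ranked higher on 2+3+8+2 = 15 ballots, Plan E on 10. Plan A wins 15–10.
Option I vs Proposal Green: 6 to 19, Proposal Green.
Option I vs Plan F: 2 to 23, Plan F.
Option I vs Plan E: Option I preferred on 2+2 = 4 ballots; Plan E wins 21–4.
Proposal Green vs Plan F: Proposal Green preferred on 2+3+8 = 13 ballots; Proposal Green wins 13–12.
Proposal Green vs Plan E: 2+8+2+8 = 20 for Proposal Green, 5 for Plan E — Proposal Green by 20–5.
Plan F vs Plan E: 8+2+8+2 = 20 for Plan F, 5 for Plan E — Plan F by 20–5.
Every option loses at least once (Plan A loses to Plan F; Option I loses to Plan A; Proposal Green loses to Plan A; Plan F loses to Proposal Green; Plan E loses to Plan A). The majority relation contains the cycle Plan A > Proposal Green > Plan F > Plan A, so there is no Condorcet winner.

none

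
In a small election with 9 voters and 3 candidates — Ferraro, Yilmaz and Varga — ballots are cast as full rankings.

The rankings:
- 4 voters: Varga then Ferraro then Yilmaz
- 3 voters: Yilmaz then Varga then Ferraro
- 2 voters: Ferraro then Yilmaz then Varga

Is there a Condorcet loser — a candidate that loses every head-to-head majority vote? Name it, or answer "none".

Pairwise majorities:
Ferraro vs Yilmaz: Ferraro preferred on 4+2 = 6 ballots; Ferraro wins 6–3.
Ferraro–Varga: Varga 7–2.
Yilmaz–Varga: Yilmaz 5–4.
Each candidate has at least one pairwise win (Ferraro beats Yilmaz; Yilmaz beats Varga; Varga beats Ferraro) — no Condorcet loser.

none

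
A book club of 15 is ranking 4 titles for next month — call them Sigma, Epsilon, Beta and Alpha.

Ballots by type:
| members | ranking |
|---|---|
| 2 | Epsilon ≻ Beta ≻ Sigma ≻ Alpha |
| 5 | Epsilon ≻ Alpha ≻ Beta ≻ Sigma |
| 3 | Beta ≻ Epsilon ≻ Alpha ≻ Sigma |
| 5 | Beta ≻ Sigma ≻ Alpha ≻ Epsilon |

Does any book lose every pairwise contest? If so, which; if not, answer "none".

Pairwise majorities:
Sigma vs Epsilon: 5 for Sigma, 10 for Epsilon — Epsilon by 10–5.
Sigma–Beta: Beta 15–0.
Sigma vs Alpha: Alpha, 8–7.
Epsilon vs Beta: Beta wins 8–7.
Epsilon vs Alpha: Epsilon wins 10–5.
Beta vs Alpha: 10 to 5, Beta.
Sigma is beaten in every head-to-head and is the Condorcet loser.

Sigma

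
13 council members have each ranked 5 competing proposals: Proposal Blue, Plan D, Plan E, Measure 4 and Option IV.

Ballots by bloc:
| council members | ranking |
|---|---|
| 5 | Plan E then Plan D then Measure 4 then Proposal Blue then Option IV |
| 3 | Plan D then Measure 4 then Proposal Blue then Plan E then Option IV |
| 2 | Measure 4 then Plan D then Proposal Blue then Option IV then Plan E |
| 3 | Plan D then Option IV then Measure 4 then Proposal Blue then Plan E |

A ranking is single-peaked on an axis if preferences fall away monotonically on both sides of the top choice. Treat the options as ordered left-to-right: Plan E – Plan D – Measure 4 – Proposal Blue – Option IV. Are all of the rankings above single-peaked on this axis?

no

Axis positions: Plan E=1, Plan D=2, Measure 4=3, Proposal Blue=4, Option IV=5.
Bloc 1 (peak Plan E at position 1): ranking walks positions 1-2-3-4-5, expanding outward from the peak — single-peaked.
Bloc 2 (peak Plan D at position 2): ranking walks positions 2-3-4-1-5, expanding outward from the peak — single-peaked.
Bloc 3 (peak Measure 4 at position 3): ranking walks positions 3-2-4-5-1, expanding outward from the peak — single-peaked.
Bloc 4: ranking walks positions 2-5-3-4-1; Option IV is ranked above Measure 4 even though Measure 4 lies between Option IV and the peak Plan D on the axis — preferences dip and rise again. Not single-peaked.
Bloc 4 violates single-peakedness, so the profile is not single-peaked on this axis.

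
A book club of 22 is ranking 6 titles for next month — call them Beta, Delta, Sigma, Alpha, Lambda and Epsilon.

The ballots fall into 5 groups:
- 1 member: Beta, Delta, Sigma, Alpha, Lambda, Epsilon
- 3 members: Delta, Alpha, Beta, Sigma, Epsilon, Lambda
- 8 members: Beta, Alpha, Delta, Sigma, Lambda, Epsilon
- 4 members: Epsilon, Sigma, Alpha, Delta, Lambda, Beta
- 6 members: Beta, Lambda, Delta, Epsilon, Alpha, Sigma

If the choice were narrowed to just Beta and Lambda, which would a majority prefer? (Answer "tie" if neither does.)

Beta

Ballots ranking Beta above Lambda: 1 + 3 + 8 + 6 = 18.
Ballots ranking Lambda above Beta: 22 − 18 = 4.
Beta wins the head-to-head 18–4.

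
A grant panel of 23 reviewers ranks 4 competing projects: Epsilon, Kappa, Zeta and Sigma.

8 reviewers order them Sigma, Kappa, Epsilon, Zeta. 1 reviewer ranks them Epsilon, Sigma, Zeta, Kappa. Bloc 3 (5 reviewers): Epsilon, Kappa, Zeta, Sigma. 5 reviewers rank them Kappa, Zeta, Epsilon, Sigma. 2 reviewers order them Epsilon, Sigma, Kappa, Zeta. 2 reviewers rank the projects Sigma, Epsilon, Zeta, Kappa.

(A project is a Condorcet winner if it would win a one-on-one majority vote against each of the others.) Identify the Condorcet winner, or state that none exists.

none

Head-to-head results (23 reviewers):
Epsilon vs Kappa: 1+5+2+2 = 10 for Epsilon, 13 for Kappa — Kappa by 13–10.
Epsilon vs Zeta: Epsilon, 18–5.
Epsilon–Sigma: Epsilon 13–10.
Kappa vs Zeta: 20 to 3, Kappa.
Kappa vs Sigma: Sigma, 13–10.
Zeta–Sigma: Sigma 13–10.
Every project loses at least once (Epsilon loses to Kappa; Kappa loses to Sigma; Zeta loses to Epsilon; Sigma loses to Epsilon). The majority relation contains the cycle Epsilon > Sigma > Kappa > Epsilon, so there is no Condorcet winner.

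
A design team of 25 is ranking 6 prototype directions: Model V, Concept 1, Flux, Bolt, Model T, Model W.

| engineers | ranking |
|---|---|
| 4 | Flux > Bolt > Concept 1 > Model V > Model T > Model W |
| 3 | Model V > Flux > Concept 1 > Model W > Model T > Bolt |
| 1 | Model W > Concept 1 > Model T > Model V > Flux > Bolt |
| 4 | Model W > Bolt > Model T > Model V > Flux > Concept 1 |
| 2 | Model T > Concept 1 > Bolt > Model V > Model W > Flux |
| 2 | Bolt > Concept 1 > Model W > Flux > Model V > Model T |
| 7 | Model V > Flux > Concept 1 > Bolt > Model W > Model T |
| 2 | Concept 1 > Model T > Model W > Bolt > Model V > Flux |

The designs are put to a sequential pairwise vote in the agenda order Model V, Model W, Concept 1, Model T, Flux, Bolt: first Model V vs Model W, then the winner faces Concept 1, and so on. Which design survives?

Bolt

Round 1: Model V vs Model W — 16–9, Model V advances.
Round 2: Model V vs Concept 1 — 14–11, Model V advances.
Round 3: Model V vs Model T — 16–9, Model V advances.
Round 4: Model V vs Flux — 19–6, Model V advances.
Round 5: Model V vs Bolt — 11–14, Bolt advances.
Bolt survives the agenda.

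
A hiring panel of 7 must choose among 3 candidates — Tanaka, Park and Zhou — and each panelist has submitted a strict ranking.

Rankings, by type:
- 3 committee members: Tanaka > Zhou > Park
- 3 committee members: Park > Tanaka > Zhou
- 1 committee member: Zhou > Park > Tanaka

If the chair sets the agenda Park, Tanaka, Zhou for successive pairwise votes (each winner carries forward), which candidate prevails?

Round 1: Park vs Tanaka — 4–3, Park advances.
Round 2: Park vs Zhou — 3–4, Zhou advances.
The agenda winner is Zhou.

Zhou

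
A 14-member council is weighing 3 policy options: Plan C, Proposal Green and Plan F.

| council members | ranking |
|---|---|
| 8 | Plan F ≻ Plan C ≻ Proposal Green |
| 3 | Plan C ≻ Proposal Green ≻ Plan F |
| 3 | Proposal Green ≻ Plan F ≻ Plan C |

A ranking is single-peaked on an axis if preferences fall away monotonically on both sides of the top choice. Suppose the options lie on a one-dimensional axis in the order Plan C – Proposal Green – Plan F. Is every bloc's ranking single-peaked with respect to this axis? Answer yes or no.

no

Axis positions: Plan C=1, Proposal Green=2, Plan F=3.
Bloc 1: ranking walks positions 3-1-2; Plan C is ranked above Proposal Green even though Proposal Green lies between Plan C and the peak Plan F on the axis — preferences dip and rise again. Not single-peaked.
Bloc 2 (peak Plan C at position 1): ranking walks positions 1-2-3, expanding outward from the peak — single-peaked.
Bloc 3 (peak Proposal Green at position 2): ranking walks positions 2-3-1, expanding outward from the peak — single-peaked.
Bloc 1 violates single-peakedness, so the profile is not single-peaked on this axis.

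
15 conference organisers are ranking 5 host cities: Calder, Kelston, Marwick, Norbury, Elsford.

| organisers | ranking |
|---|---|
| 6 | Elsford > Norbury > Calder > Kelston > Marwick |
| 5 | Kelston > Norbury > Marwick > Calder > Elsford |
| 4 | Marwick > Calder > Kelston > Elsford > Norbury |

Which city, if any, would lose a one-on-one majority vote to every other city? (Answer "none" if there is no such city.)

none

Pairwise majorities:
Calder–Kelston: Calder 10–5.
Calder vs Marwick: Calder preferred on 6 ballots; Marwick wins 9–6.
Calder vs Norbury: 4 to 11, Norbury.
Calder–Elsford: Calder 9–6.
Kelston vs Marwick: Kelston is ranked higher on 6+5 = 11 ballots, Marwick on 4. Kelston wins 11–4.
Kelston vs Norbury: Kelston wins 9–6.
Kelston vs Elsford: Kelston preferred on 5+4 = 9 ballots; Kelston wins 9–6.
Marwick vs Norbury: 4 for Marwick, 11 for Norbury — Norbury by 11–4.
Marwick vs Elsford: Marwick is ranked higher on 5+4 = 9 ballots, Elsford on 6. Marwick wins 9–6.
Norbury vs Elsford: 5 to 10, Elsford.
Every city wins at least one matchup (Calder beats Kelston; Kelston beats Marwick; Marwick beats Calder; Norbury beats Calder; Elsford beats Norbury), so there is no Condorcet loser.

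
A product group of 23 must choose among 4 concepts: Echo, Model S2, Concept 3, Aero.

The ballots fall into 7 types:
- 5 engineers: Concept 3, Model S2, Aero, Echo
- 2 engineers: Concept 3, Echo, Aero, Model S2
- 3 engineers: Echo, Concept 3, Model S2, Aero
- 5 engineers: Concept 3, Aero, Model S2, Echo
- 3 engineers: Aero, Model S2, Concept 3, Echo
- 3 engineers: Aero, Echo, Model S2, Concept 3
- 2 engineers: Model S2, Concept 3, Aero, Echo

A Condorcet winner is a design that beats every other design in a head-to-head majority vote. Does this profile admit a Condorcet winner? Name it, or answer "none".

Concept 3

Head-to-head results (23 engineers):
Echo vs Model S2: Echo preferred on 2+3+3 = 8 ballots; Model S2 wins 15–8.
Echo vs Concept 3: 6 to 17, Concept 3.
Echo vs Aero: Echo preferred on 2+3 = 5 ballots; Aero wins 18–5.
Model S2 vs Concept 3: 3+3+2 = 8 for Model S2, 15 for Concept 3 — Concept 3 by 15–8.
Model S2 vs Aero: Aero wins 13–10.
Concept 3 vs Aero: Concept 3 preferred on 5+2+3+5+2 = 17 ballots; Concept 3 wins 17–6.
Concept 3 defeats every rival head-to-head and is the Condorcet winner.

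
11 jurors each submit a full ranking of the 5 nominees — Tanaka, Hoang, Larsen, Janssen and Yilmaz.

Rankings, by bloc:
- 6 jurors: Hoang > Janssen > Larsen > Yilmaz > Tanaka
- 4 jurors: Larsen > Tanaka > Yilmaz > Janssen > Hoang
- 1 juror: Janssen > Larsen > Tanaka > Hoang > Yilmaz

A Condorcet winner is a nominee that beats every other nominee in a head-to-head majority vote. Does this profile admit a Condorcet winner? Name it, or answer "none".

Check each pair by majority over 11 ballots:
Tanaka vs Hoang: Tanaka is ranked higher on 4+1 = 5 ballots, Hoang on 6. Hoang wins 6–5.
Tanaka vs Larsen: 0 to 11, Larsen.
Tanaka vs Janssen: 4 to 7, Janssen.
Tanaka vs Yilmaz: Tanaka is ranked higher on 4+1 = 5 ballots, Yilmaz on 6. Yilmaz wins 6–5.
Hoang vs Larsen: Hoang preferred on 6 ballots; Hoang wins 6–5.
Hoang vs Janssen: 6 to 5, Hoang.
Hoang vs Yilmaz: 6+1 = 7 for Hoang, 4 for Yilmaz — Hoang by 7–4.
Larsen vs Janssen: Larsen preferred on 4 ballots; Janssen wins 7–4.
Larsen vs Yilmaz: 11 to 0, Larsen.
Janssen vs Yilmaz: Janssen is ranked higher on 6+1 = 7 ballots, Yilmaz on 4. Janssen wins 7–4.
Hoang wins every pairwise contest, so Hoang is the Condorcet winner.

Hoang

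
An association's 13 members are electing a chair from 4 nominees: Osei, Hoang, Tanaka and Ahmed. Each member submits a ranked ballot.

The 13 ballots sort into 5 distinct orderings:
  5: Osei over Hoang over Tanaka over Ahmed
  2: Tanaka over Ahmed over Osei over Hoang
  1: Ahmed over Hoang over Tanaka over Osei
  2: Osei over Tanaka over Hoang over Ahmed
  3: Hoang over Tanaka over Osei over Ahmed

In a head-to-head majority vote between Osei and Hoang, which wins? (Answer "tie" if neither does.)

Osei

Ballots ranking Osei above Hoang: 5 + 2 + 2 = 9.
Ballots ranking Hoang above Osei: 13 − 9 = 4.
Osei wins the head-to-head 9–4.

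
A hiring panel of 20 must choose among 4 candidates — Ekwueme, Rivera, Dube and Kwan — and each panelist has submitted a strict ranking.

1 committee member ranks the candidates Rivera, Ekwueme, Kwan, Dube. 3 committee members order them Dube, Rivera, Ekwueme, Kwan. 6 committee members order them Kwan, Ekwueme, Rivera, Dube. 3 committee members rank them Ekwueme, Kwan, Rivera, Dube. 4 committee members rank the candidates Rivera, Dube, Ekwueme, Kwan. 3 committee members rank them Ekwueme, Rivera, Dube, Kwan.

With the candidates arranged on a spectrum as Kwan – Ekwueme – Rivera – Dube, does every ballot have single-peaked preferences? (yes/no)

yes

Axis positions: Kwan=1, Ekwueme=2, Rivera=3, Dube=4.
Faction 1 (peak Rivera at position 3): ranking walks positions 3-2-1-4, expanding outward from the peak — single-peaked.
Faction 2 (peak Dube at position 4): ranking walks positions 4-3-2-1, expanding outward from the peak — single-peaked.
Faction 3 (peak Kwan at position 1): ranking walks positions 1-2-3-4, expanding outward from the peak — single-peaked.
Faction 4 (peak Ekwueme at position 2): ranking walks positions 2-1-3-4, expanding outward from the peak — single-peaked.
Faction 5 (peak Rivera at position 3): ranking walks positions 3-4-2-1, expanding outward from the peak — single-peaked.
Faction 6 (peak Ekwueme at position 2): ranking walks positions 2-3-4-1, expanding outward from the peak — single-peaked.
Every ranking is single-peaked on this axis.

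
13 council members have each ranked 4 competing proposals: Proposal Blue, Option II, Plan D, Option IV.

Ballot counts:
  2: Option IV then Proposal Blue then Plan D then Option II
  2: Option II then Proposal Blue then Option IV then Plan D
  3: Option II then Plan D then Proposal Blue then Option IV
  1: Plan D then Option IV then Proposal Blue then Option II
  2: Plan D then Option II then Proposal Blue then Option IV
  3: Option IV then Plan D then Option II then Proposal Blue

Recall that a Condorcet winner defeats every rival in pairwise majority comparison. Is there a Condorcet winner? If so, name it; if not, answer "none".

Pairwise majorities:
Proposal Blue vs Option II: Proposal Blue is ranked higher on 2+1 = 3 ballots, Option II on 10. Option II wins 10–3.
Proposal Blue vs Plan D: Proposal Blue is ranked higher on 2+2 = 4 ballots, Plan D on 9. Plan D wins 9–4.
Proposal Blue vs Option IV: Proposal Blue preferred on 2+3+2 = 7 ballots; Proposal Blue wins 7–6.
Option II vs Plan D: 2+3 = 5 for Option II, 8 for Plan D — Plan D by 8–5.
Option II vs Option IV: Option II is ranked higher on 2+3+2 = 7 ballots, Option IV on 6. Option II wins 7–6.
Plan D vs Option IV: 6 to 7, Option IV.
No option is unbeaten: Proposal Blue loses to Option II; Option II loses to Plan D; Plan D loses to Option IV; Option IV loses to Proposal Blue. In particular Proposal Blue → Option IV → Plan D → Proposal Blue is a majority cycle — no Condorcet winner exists.

none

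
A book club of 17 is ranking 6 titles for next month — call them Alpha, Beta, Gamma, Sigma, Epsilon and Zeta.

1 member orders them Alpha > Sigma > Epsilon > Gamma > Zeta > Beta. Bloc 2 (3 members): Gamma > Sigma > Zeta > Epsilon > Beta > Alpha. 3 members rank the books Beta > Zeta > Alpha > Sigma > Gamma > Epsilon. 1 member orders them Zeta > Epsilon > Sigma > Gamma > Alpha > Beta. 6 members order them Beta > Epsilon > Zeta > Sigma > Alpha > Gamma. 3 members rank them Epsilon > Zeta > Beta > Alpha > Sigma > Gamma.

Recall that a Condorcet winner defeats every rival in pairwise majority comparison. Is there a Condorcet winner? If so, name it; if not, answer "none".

Head-to-head results (17 members):
Alpha vs Beta: Beta wins 15–2.
Alpha–Gamma: Alpha 13–4.
Alpha vs Sigma: Sigma, 10–7.
Alpha vs Epsilon: Epsilon, 13–4.
Alpha vs Zeta: Zeta, 16–1.
Beta vs Gamma: Beta wins 12–5.
Beta–Sigma: Beta 12–5.
Beta vs Epsilon: Beta, 9–8.
Beta vs Zeta: Beta wins 9–8.
Gamma vs Sigma: Sigma, 14–3.
Gamma–Epsilon: Epsilon 11–6.
Gamma vs Zeta: Zeta wins 13–4.
Sigma vs Epsilon: Epsilon wins 10–7.
Sigma–Zeta: Zeta 13–4.
Epsilon vs Zeta: Epsilon wins 10–7.
Beta defeats every rival head-to-head and is the Condorcet winner.

Beta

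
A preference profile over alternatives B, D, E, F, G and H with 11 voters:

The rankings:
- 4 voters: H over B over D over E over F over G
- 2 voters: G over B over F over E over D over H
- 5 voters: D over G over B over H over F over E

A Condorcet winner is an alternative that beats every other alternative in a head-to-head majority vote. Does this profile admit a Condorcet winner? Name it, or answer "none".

none

Pairwise majorities:
B vs D: B is ranked higher on 4+2 = 6 ballots, D on 5. B wins 6–5.
B vs E: B preferred on 4+2+5 = 11 ballots; B wins 11–0.
B vs F: 4+2+5 = 11 for B, 0 for F — B by 11–0.
B vs G: 4 for B, 7 for G — G by 7–4.
B vs H: B preferred on 2+5 = 7 ballots; B wins 7–4.
D vs E: 9 to 2, D.
D vs F: 9 to 2, D.
D vs G: 9 to 2, D.
D vs H: D is ranked higher on 2+5 = 7 ballots, H on 4. D wins 7–4.
E vs F: E is ranked higher on 4 ballots, F on 7. F wins 7–4.
E vs G: E preferred on 4 ballots; G wins 7–4.
E vs H: E preferred on 2 ballots; H wins 9–2.
F vs G: F is ranked higher on 4 ballots, G on 7. G wins 7–4.
F vs H: 2 to 9, H.
G vs H: G preferred on 2+5 = 7 ballots; G wins 7–4.
Each alternative drops at least one matchup (B loses to G; D loses to B; E loses to B; F loses to B; G loses to D; H loses to B); the cycle B → D → G → B rules out a Condorcet winner.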